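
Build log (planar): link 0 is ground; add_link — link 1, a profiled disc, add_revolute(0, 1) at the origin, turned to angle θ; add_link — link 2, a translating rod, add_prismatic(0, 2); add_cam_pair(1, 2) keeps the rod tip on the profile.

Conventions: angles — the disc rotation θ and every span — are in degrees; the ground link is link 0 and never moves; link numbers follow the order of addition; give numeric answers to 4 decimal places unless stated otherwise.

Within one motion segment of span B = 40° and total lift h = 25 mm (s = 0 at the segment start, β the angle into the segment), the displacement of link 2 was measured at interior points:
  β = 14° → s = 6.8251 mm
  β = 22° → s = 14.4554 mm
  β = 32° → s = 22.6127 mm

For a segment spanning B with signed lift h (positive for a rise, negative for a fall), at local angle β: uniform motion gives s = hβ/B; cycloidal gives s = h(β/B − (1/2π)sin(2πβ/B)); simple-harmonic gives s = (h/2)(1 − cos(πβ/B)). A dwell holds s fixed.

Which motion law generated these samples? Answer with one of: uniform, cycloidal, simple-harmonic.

candidates at β/B = r: uniform s = h·r (linear in β); cycloidal s = h·(r − sin(2πr)/(2π)); simple-harmonic s = (h/2)(1 − cos(πr))
β=14°: printed 6.8251 | uniform 8.7500, cycloidal 5.5310, simple-harmonic 6.8251
β=22°: printed 14.4554 | uniform 13.7500, cycloidal 14.9795, simple-harmonic 14.4554
β=32°: printed 22.6127 | uniform 20.0000, cycloidal 23.7841, simple-harmonic 22.6127
only one law matches every sample → simple-harmonic

simple-harmonic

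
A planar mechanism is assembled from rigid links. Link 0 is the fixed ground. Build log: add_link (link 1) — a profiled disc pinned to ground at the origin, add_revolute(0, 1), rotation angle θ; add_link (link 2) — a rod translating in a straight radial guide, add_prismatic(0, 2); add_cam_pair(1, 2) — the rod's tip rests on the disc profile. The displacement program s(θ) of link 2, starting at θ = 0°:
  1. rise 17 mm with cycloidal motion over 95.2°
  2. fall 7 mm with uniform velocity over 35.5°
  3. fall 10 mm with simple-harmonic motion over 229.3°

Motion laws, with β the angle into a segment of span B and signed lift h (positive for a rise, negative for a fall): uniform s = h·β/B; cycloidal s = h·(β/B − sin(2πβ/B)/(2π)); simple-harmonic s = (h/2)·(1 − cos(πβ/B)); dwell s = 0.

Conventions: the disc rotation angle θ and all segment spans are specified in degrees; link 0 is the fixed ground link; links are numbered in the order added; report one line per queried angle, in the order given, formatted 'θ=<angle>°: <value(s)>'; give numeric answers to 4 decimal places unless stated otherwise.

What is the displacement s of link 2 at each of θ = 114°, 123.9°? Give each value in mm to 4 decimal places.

seg 1 [0°–95.2°] cycloidal, h=17: full span → s += 17 → s = 17.0000
seg 2 [95.2°–130.7°] uniform, h=-7: θ=114° here. β=18.8, B=35.5. -7·18.8/35.5 = -3.7070 → s = 13.2930
seg 2 [95.2°–130.7°] uniform, h=-7: θ=123.9° here. β=28.7, B=35.5. -7·28.7/35.5 = -5.6592 → s = 11.3408

θ=114°: 13.2930
θ=123.9°: 11.3408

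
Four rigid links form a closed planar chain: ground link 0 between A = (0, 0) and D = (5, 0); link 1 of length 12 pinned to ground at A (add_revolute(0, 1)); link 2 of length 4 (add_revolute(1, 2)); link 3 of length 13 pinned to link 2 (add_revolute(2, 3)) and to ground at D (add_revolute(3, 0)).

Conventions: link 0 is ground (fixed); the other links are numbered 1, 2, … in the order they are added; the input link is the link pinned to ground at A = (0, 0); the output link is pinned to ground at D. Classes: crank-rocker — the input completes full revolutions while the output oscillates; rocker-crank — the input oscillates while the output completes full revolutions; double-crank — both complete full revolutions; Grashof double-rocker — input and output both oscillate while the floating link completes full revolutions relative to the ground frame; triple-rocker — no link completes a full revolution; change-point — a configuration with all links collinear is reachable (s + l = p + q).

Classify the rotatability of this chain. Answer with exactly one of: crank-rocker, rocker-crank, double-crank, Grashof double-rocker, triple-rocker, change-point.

lengths: ground=5, input=12, coupler=4, output=13
sorted: s=4 (shortest), l=13 (longest), p+q=17
s + l = 17 vs p + q = 17
s + l = p + q → change-point (collinear configuration reachable)

change-point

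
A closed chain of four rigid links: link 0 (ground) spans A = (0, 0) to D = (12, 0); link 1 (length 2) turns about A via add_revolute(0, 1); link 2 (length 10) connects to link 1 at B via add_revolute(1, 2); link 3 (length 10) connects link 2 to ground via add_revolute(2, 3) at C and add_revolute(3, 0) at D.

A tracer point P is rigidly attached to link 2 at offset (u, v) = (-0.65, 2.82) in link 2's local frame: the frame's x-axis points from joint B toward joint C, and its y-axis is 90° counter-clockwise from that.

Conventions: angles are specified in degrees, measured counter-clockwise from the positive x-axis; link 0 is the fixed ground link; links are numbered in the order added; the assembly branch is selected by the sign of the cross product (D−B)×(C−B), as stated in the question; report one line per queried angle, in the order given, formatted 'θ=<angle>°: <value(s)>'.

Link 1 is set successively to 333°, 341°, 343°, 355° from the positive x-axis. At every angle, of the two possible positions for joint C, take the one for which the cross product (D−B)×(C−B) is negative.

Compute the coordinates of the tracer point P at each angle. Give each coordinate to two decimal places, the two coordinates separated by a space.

A=(0,0), D=(12.00,0)
θ=333°: B = A + 2.00·(cos333°, sin333°) = (1.7820, -0.9080)
θ=333°: |BD| = 10.2582
θ=333°: circle(B,10.00) ∩ circle(D,10.00): a=5.1291, h=8.5844
θ=333°:   candidates: C₊=(6.1312,8.0967) cross=88.061; C₋=(7.6508,-9.0047) cross=-88.061
θ=333°:   branch - wants cross < 0 → take C=(7.6508,-9.0047) (cross=-88.061)
θ=333°: ex = (C−B)/|BC| = (0.5869,-0.8097); ey = (0.8097,0.5869)
θ=333°: P = B + -0.65·ex + 2.82·ey = (3.6838,1.2733)
θ=341°: B = A + 2.00·(cos341°, sin341°) = (1.8910, -0.6511)
θ=341°: |BD| = 10.1299
θ=341°: circle(B,10.00) ∩ circle(D,10.00): a=5.0650, h=8.6224
θ=341°:   candidates: C₊=(6.3913,8.2790) cross=87.344; C₋=(7.4998,-8.9302) cross=-87.344
θ=341°:   branch - wants cross < 0 → take C=(7.4998,-8.9302) (cross=-87.344)
θ=341°: ex = (C−B)/|BC| = (0.5609,-0.8279); ey = (0.8279,0.5609)
θ=341°: P = B + -0.65·ex + 2.82·ey = (3.8612,1.4687)
θ=343°: B = A + 2.00·(cos343°, sin343°) = (1.9126, -0.5847)
θ=343°: |BD| = 10.1043
θ=343°: circle(B,10.00) ∩ circle(D,10.00): a=5.0522, h=8.6299
θ=343°:   candidates: C₊=(6.4569,8.3231) cross=87.200; C₋=(7.4557,-8.9078) cross=-87.200
θ=343°:   branch - wants cross < 0 → take C=(7.4557,-8.9078) (cross=-87.200)
θ=343°: ex = (C−B)/|BC| = (0.5543,-0.8323); ey = (0.8323,0.5543)
θ=343°: P = B + -0.65·ex + 2.82·ey = (3.8994,1.5194)
θ=355°: B = A + 2.00·(cos355°, sin355°) = (1.9924, -0.1743)
θ=355°: |BD| = 10.0091
θ=355°: circle(B,10.00) ∩ circle(D,10.00): a=5.0046, h=8.6576
θ=355°:   candidates: C₊=(6.8454,8.5691) cross=86.655; C₋=(7.1470,-8.7435) cross=-86.655
θ=355°:   branch - wants cross < 0 → take C=(7.1470,-8.7435) (cross=-86.655)
θ=355°: ex = (C−B)/|BC| = (0.5155,-0.8569); ey = (0.8569,0.5155)
θ=355°: P = B + -0.65·ex + 2.82·ey = (4.0738,1.8363)

θ=333°: 3.68 1.27
θ=341°: 3.86 1.47
θ=343°: 3.90 1.52
θ=355°: 4.07 1.84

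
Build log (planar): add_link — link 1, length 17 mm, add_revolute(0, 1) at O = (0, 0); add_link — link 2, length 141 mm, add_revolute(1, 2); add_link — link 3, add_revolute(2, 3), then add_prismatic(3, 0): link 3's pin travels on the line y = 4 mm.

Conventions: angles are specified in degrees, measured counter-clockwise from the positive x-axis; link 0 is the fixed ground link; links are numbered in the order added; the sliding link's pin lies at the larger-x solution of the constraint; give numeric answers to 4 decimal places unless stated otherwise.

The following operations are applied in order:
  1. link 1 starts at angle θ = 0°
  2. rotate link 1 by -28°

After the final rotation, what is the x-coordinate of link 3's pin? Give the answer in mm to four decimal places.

geometry: r = 17 mm, L = 141 mm, e = 4 mm; θ starts at 0°
rotate link 1 by -28°: θ ← 0° -28° = -28°
crank pin P = (r cos θ, r sin θ) = (15.010109, -7.981017)
h = r sin θ − e = -7.981017 − 4 = -11.981017
x = r cos θ + √(L² − h²) = 15.010109 + 140.490054 = 155.500163

155.5002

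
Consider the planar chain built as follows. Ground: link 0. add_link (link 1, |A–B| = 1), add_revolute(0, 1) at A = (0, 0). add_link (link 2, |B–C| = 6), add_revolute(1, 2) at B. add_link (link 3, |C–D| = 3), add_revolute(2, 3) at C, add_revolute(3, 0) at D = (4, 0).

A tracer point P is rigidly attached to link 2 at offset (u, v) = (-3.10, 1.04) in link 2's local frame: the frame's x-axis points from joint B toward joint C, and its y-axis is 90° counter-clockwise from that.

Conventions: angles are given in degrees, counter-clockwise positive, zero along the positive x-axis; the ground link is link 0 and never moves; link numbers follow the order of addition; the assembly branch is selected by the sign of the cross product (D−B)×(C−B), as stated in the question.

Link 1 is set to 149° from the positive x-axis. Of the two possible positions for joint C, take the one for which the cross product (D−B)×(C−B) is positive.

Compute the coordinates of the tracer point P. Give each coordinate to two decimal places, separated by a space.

A=(0,0), D=(4.00,0)
B = A + 1.00·(cos149°, sin149°) = (-0.8572, 0.5150)
|BD| = 4.8844
circle(B,6.00) ∩ circle(D,3.00): a=5.2061, h=2.9827
  candidates: C₊=(4.6344,2.9322) cross=14.569; C₋=(4.0054,-3.0000) cross=-14.569
  branch + wants cross > 0 → take C=(4.6344,2.9322) (cross=14.569)
ex = (C−B)/|BC| = (0.9153,0.4029); ey = (-0.4029,0.9153)
P = B + -3.10·ex + 1.04·ey = (-4.1135,0.2181)

-4.11 0.22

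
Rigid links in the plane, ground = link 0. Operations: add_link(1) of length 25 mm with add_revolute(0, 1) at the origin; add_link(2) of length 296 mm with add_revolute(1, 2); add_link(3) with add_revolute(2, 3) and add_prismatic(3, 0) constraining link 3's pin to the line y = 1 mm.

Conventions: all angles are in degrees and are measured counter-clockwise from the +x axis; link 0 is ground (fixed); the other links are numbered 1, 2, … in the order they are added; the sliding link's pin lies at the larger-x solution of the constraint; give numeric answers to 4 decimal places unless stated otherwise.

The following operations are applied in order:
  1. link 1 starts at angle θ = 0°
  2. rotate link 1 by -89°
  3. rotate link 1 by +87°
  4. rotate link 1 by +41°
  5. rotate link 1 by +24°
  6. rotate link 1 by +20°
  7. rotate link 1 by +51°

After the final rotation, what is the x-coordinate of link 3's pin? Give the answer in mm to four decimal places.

geometry: r = 25 mm, L = 296 mm, e = 1 mm; θ starts at 0°
rotate link 1 by -89°: θ ← 0° -89° = -89°
rotate link 1 by +87°: θ ← -89° +87° = -2°
rotate link 1 by +41°: θ ← -2° +41° = 39°
rotate link 1 by +24°: θ ← 39° +24° = 63°
rotate link 1 by +20°: θ ← 63° +20° = 83°
rotate link 1 by +51°: θ ← 83° +51° = 134°
crank pin P = (r cos θ, r sin θ) = (-17.366459, 17.983495)
h = r sin θ − e = 17.983495 − 1 = 16.983495
x = r cos θ + √(L² − h²) = -17.366459 + 295.512370 = 278.145911

278.1459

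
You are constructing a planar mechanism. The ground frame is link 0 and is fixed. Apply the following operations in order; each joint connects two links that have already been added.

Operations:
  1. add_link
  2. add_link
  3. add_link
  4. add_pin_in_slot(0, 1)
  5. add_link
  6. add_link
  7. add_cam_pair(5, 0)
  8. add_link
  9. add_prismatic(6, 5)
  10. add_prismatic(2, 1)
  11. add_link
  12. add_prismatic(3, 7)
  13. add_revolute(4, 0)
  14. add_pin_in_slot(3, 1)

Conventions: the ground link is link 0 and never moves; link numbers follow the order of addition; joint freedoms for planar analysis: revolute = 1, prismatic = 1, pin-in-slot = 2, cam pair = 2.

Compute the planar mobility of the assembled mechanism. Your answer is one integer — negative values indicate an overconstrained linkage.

(L,J1,J2)=(1,0,0); link0 fixed
link1: (2,0,0)
link2: (3,0,0)
link3: (4,0,0)
PS 0-1 [J2]: (4,0,1)
link4: (5,0,1)
link5: (6,0,1)
C 5-0 [J2]: (6,0,2)
link6: (7,0,2)
P 6-5 [J1]: (7,1,2)
P 2-1 [J1]: (7,2,2)
link7: (8,2,2)
P 3-7 [J1]: (8,3,2)
R 4-0 [J1]: (8,4,2)
PS 3-1 [J2]: (8,4,3)
Grübler: 3·7 − 2·4 − 3 = 10

M = 10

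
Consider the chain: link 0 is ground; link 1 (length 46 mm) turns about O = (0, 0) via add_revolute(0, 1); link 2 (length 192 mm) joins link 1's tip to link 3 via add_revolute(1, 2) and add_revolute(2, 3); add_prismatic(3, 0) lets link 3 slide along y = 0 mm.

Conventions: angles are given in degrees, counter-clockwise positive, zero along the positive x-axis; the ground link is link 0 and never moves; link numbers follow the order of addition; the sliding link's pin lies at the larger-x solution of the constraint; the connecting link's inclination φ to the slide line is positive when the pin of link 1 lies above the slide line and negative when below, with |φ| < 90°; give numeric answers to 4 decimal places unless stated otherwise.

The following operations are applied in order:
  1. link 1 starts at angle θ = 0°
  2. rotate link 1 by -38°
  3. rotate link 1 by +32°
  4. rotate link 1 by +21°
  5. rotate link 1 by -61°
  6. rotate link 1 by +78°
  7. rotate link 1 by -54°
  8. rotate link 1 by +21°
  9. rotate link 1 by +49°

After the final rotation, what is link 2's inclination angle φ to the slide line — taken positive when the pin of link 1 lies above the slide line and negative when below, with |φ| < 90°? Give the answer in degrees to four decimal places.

geometry: r = 46 mm, L = 192 mm, e = 0 mm; θ starts at 0°
rotate link 1 by -38°: θ ← 0° -38° = -38°
rotate link 1 by +32°: θ ← -38° +32° = -6°
rotate link 1 by +21°: θ ← -6° +21° = 15°
rotate link 1 by -61°: θ ← 15° -61° = -46°
rotate link 1 by +78°: θ ← -46° +78° = 32°
rotate link 1 by -54°: θ ← 32° -54° = -22°
rotate link 1 by +21°: θ ← -22° +21° = -1°
rotate link 1 by +49°: θ ← -1° +49° = 48°
h = r sin θ − e = 34.184662 − 0 = 34.184662
sin φ = h / L = 34.184662 / 192 = 0.17804511
φ = arcsin(0.17804511) = 10.255914°

10.2559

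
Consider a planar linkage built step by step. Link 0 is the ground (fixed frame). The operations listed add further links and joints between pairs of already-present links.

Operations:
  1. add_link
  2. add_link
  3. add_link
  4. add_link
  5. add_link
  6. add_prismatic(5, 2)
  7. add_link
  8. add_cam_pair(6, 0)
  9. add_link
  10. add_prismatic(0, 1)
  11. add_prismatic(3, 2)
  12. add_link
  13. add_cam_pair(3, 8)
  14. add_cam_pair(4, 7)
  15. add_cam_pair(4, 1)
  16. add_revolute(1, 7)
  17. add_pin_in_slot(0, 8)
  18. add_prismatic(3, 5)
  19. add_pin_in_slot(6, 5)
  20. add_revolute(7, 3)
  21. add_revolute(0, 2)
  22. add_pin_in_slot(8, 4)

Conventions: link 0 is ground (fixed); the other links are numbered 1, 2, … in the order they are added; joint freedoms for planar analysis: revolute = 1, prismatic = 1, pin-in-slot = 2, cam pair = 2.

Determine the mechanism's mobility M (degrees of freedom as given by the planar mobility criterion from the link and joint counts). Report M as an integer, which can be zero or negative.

link 0 = ground. State L|J1|J2 = 1|0|0
+link1  2|0|0
+link2  3|0|0
+link3  4|0|0
+link4  5|0|0
+link5  6|0|0
P(5,2) f=1→J1  6|1|0
+link6  7|1|0
C(6,0) f=2→J2  7|1|1
+link7  8|1|1
P(0,1) f=1→J1  8|2|1
P(3,2) f=1→J1  8|3|1
+link8  9|3|1
C(3,8) f=2→J2  9|3|2
C(4,7) f=2→J2  9|3|3
C(4,1) f=2→J2  9|3|4
R(1,7) f=1→J1  9|4|4
PS(0,8) f=2→J2  9|4|5
P(3,5) f=1→J1  9|5|5
PS(6,5) f=2→J2  9|5|6
R(7,3) f=1→J1  9|6|6
R(0,2) f=1→J1  9|7|6
PS(8,4) f=2→J2  9|7|7
M = 3(9−1)−2·7−7 = 24−14−7 = 3

M = 3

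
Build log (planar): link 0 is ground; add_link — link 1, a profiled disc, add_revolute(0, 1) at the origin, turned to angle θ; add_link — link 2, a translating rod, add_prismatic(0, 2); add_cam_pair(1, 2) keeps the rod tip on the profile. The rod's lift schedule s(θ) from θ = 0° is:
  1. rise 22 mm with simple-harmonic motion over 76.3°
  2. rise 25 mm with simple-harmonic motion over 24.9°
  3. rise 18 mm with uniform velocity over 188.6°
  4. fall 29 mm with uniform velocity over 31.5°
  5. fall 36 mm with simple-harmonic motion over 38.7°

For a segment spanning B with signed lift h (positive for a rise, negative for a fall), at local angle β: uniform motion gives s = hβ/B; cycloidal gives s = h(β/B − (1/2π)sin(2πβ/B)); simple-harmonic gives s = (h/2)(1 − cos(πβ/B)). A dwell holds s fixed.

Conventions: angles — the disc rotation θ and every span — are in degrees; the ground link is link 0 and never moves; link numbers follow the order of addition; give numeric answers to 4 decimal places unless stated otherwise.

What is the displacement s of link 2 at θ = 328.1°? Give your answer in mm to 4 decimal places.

seg 1 [0°–76.3°] simple-harmonic, h=22: full span → s += 22 → s = 22.0000
seg 2 [76.3°–101.2°] simple-harmonic, h=25: full span → s += 25 → s = 47.0000
seg 3 [101.2°–289.8°] uniform, h=18: full span → s += 18 → s = 65.0000
seg 4 [289.8°–321.3°] uniform, h=-29: full span → s += -29 → s = 36.0000
seg 5 [321.3°–360°] simple-harmonic, h=-36: θ=328.1° here. β=6.8, B=38.7. -36/2·(1 − cos(π·0.1757)) = -2.6735 → s = 33.3265

33.3265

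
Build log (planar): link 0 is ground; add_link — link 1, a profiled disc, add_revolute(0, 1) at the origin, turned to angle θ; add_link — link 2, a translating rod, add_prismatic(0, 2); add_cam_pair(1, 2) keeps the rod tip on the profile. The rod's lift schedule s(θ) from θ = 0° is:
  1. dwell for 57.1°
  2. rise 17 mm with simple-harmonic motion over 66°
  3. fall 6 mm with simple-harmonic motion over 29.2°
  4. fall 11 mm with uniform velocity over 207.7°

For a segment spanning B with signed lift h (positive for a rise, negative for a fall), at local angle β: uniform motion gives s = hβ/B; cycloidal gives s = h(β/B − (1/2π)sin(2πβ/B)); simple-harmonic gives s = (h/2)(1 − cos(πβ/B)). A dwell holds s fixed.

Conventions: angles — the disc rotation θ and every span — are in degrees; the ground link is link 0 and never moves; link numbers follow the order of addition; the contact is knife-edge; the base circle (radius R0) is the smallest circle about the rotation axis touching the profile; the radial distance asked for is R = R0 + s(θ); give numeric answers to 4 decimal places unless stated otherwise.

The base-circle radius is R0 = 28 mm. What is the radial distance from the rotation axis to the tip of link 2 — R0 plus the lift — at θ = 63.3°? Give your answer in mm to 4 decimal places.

seg 1 [0°–57.1°] dwell: s stays 0.0000
seg 2 [57.1°–123.1°] simple-harmonic, h=17: θ=63.3° here. β=6.2, B=66. 17/2·(1 − cos(π·0.0939)) = 0.3675 → s = 0.3675
R = R0 + s = 28 + 0.3675 = 28.3675

28.3675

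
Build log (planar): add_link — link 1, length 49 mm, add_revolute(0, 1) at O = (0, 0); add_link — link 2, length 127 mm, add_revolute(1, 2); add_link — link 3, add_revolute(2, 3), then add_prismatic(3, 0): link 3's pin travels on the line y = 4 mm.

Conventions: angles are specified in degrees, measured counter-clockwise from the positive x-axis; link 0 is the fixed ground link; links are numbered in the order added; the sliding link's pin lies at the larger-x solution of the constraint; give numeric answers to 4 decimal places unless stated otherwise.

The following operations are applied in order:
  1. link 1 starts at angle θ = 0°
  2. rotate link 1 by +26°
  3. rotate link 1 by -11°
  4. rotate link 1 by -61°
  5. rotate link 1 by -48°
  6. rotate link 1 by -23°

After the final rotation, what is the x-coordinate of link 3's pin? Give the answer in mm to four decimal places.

geometry: r = 49 mm, L = 127 mm, e = 4 mm; θ starts at 0°
rotate link 1 by +26°: θ ← 0° +26° = 26°
rotate link 1 by -11°: θ ← 26° -11° = 15°
rotate link 1 by -61°: θ ← 15° -61° = -46°
rotate link 1 by -48°: θ ← -46° -48° = -94°
rotate link 1 by -23°: θ ← -94° -23° = -117°
crank pin P = (r cos θ, r sin θ) = (-22.245534, -43.659320)
h = r sin θ − e = -43.659320 − 4 = -47.659320
x = r cos θ + √(L² − h²) = -22.245534 + 117.718262 = 95.472728

95.4727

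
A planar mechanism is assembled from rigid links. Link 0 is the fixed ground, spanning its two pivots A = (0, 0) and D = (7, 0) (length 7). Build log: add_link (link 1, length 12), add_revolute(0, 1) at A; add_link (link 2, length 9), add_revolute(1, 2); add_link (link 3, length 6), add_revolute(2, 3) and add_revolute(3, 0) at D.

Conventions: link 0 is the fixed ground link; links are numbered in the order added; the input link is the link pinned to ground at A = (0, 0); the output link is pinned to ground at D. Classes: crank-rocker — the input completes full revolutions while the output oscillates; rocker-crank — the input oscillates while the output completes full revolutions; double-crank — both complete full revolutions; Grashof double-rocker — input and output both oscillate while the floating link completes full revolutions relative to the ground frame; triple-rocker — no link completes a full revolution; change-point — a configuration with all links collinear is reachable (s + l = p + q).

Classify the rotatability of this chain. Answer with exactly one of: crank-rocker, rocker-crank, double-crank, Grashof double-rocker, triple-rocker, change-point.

lengths: ground=7, input=12, coupler=9, output=6
sorted: s=6 (shortest), l=12 (longest), p+q=16
s + l = 18 vs p + q = 16
s + l > p + q → non-Grashof → no link fully rotates → triple-rocker

triple-rocker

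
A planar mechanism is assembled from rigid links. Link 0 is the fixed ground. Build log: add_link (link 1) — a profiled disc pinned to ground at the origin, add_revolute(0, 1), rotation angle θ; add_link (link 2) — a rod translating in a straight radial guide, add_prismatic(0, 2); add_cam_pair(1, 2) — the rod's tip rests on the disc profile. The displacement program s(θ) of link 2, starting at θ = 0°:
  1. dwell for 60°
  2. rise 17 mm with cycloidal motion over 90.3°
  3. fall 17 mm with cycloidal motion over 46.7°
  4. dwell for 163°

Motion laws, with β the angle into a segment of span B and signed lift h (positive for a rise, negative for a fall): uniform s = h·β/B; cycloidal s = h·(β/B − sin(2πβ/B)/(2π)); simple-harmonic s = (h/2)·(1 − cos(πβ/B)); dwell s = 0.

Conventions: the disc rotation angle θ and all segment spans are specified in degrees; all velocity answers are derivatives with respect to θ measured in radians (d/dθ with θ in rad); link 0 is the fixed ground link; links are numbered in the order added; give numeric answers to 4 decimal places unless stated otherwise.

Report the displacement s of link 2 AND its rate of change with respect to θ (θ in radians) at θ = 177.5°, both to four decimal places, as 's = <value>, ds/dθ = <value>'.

seg 1 [0°–60°] dwell: s stays 0.0000
seg 2 [60°–150.3°] cycloidal, h=17: full span → s += 17 → s = 17.0000
seg 3 [150.3°–197°] cycloidal, h=-17: θ=177.5° here. β=27.2, B=46.7. -17·(0.5824 − sin(2π·0.5824)/(2π)) = -11.2412 → s = 5.7588
velocity in seg [150.3°–197°] (cycloidal), θ in radians: β = 27.2° = 0.4747 rad, B = 46.7° = 0.8151 rad; ds/dθ = (h/B)(1 − cos(2πβ/B)) = ((-17)/0.8151)(1 − cos(2π·0.5824)) = -38.978124 mm/rad

s = 5.7588, ds/dθ = -38.9781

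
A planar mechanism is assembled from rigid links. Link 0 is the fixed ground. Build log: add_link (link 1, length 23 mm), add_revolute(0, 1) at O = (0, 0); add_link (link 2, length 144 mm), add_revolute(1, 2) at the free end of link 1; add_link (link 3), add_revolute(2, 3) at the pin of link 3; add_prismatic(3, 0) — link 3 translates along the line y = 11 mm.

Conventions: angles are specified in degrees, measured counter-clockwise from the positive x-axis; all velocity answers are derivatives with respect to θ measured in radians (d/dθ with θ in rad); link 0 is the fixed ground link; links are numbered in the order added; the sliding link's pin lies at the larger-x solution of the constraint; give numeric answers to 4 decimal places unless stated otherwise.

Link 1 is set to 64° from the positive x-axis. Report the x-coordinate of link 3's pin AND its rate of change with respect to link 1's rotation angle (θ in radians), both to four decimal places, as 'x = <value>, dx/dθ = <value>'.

geometry: r = 23 mm, L = 144 mm, e = 11 mm
crank pin P = (r cos θ, r sin θ) = (10.082536, 20.672263)
h = r sin θ − e = 20.672263 − 11 = 9.672263
x = r cos θ + √(L² − h²) = 10.082536 + 143.674797 = 153.757333
dx/dθ = −r sin θ − h·r cos θ/√(L² − h²) (θ in radians; h = 9.672263) = -21.351025

x = 153.7573, dx/dθ = -21.3510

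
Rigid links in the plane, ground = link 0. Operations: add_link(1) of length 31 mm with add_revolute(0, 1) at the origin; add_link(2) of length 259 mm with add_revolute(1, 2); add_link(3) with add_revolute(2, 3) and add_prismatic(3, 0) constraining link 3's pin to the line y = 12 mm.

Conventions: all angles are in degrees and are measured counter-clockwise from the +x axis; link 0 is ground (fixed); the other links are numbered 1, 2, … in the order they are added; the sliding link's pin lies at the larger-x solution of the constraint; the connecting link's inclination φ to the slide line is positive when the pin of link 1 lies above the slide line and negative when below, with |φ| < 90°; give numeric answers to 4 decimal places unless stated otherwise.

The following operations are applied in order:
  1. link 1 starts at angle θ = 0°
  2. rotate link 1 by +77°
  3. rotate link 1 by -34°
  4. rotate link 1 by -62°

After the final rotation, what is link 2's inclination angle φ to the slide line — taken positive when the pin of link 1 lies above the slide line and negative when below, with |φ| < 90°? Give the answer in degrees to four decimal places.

geometry: r = 31 mm, L = 259 mm, e = 12 mm; θ starts at 0°
rotate link 1 by +77°: θ ← 0° +77° = 77°
rotate link 1 by -34°: θ ← 77° -34° = 43°
rotate link 1 by -62°: θ ← 43° -62° = -19°
h = r sin θ − e = -10.092613 − 12 = -22.092613
sin φ = h / L = -22.092613 / 259 = -0.08529966
φ = arcsin(-0.08529966) = -4.893257°

-4.8933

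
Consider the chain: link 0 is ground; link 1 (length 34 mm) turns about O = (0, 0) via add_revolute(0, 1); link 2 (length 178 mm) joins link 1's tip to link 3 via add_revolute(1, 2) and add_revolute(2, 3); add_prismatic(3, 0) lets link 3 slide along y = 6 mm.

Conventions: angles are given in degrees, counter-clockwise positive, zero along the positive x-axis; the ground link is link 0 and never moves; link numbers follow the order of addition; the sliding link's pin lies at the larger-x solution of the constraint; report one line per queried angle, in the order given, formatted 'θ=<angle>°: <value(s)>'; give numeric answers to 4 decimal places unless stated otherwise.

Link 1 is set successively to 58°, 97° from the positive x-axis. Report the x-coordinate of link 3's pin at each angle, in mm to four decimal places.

geometry: r = 34 mm, L = 178 mm, e = 6 mm
θ=58°: crank pin P = (r cos θ, r sin θ) = (18.017255, 28.833635)
θ=58°: h = r sin θ − e = 28.833635 − 6 = 22.833635
θ=58°: x = r cos θ + √(L² − h²) = 18.017255 + 176.529389 = 194.546644
θ=97°: crank pin P = (r cos θ, r sin θ) = (-4.143558, 33.746569)
θ=97°: h = r sin θ − e = 33.746569 − 6 = 27.746569
θ=97°: x = r cos θ + √(L² − h²) = -4.143558 + 175.824139 = 171.680581

θ=58°: 194.5466
θ=97°: 171.6806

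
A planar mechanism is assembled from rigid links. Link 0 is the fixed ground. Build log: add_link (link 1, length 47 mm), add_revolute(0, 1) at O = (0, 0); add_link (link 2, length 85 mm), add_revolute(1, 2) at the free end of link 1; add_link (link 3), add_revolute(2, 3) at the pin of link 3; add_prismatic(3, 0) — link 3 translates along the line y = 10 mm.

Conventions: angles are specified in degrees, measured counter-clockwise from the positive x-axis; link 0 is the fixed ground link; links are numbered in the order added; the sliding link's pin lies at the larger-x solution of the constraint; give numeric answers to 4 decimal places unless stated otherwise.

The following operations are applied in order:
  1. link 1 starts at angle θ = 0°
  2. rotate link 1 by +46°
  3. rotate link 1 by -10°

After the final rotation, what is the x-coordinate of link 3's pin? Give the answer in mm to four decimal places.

geometry: r = 47 mm, L = 85 mm, e = 10 mm; θ starts at 0°
rotate link 1 by +46°: θ ← 0° +46° = 46°
rotate link 1 by -10°: θ ← 46° -10° = 36°
crank pin P = (r cos θ, r sin θ) = (38.023799, 27.625907)
h = r sin θ − e = 27.625907 − 10 = 17.625907
x = r cos θ + √(L² − h²) = 38.023799 + 83.152435 = 121.176234

121.1762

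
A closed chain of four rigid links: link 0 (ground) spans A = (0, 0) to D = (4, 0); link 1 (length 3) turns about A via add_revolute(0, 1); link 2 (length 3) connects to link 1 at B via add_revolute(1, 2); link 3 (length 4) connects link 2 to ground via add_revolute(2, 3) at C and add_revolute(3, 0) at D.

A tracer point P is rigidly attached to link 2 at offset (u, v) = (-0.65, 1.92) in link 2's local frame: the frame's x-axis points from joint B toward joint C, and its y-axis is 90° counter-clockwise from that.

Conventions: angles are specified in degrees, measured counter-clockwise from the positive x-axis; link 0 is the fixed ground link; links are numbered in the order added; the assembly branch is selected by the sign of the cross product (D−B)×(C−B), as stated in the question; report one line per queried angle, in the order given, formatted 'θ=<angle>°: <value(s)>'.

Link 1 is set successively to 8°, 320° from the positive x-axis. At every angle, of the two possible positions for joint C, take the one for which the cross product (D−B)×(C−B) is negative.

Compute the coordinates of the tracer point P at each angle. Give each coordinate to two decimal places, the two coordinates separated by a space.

A=(0,0), D=(4.00,0)
θ=8°: B = A + 3.00·(cos8°, sin8°) = (2.9708, 0.4175)
θ=8°: |BD| = 1.1107
θ=8°: circle(B,3.00) ∩ circle(D,4.00): a=-2.5959, h=1.5037
θ=8°:   candidates: C₊=(1.1305,2.7868) cross=1.670; C₋=(-0.0000,0.0000) cross=-1.670
θ=8°:   branch - wants cross < 0 → take C=(-0.0000,0.0000) (cross=-1.670)
θ=8°: ex = (C−B)/|BC| = (-0.9903,-0.1392); ey = (0.1392,-0.9903)
θ=8°: P = B + -0.65·ex + 1.92·ey = (3.8817,-1.3933)
θ=320°: B = A + 3.00·(cos320°, sin320°) = (2.2981, -1.9284)
θ=320°: |BD| = 2.5720
θ=320°: circle(B,3.00) ∩ circle(D,4.00): a=-0.0749, h=2.9991
θ=320°:   candidates: C₊=(0.0000,0.0000) cross=7.713; C₋=(4.4972,-3.9690) cross=-7.713
θ=320°:   branch - wants cross < 0 → take C=(4.4972,-3.9690) (cross=-7.713)
θ=320°: ex = (C−B)/|BC| = (0.7330,-0.6802); ey = (0.6802,0.7330)
θ=320°: P = B + -0.65·ex + 1.92·ey = (3.1277,-0.0788)

θ=8°: 3.88 -1.39
θ=320°: 3.13 -0.08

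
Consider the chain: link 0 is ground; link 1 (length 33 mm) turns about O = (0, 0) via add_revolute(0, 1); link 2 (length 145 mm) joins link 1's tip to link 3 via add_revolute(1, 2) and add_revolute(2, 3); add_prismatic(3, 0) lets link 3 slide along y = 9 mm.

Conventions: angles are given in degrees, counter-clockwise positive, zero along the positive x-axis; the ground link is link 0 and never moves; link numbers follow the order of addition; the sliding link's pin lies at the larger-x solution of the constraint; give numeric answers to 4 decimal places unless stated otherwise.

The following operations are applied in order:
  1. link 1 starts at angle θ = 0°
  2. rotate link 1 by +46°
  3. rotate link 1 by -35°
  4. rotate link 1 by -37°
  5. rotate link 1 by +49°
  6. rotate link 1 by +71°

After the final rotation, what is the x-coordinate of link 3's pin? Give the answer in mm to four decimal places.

geometry: r = 33 mm, L = 145 mm, e = 9 mm; θ starts at 0°
rotate link 1 by +46°: θ ← 0° +46° = 46°
rotate link 1 by -35°: θ ← 46° -35° = 11°
rotate link 1 by -37°: θ ← 11° -37° = -26°
rotate link 1 by +49°: θ ← -26° +49° = 23°
rotate link 1 by +71°: θ ← 23° +71° = 94°
crank pin P = (r cos θ, r sin θ) = (-2.301964, 32.919614)
h = r sin θ − e = 32.919614 − 9 = 23.919614
x = r cos θ + √(L² − h²) = -2.301964 + 143.013468 = 140.711505

140.7115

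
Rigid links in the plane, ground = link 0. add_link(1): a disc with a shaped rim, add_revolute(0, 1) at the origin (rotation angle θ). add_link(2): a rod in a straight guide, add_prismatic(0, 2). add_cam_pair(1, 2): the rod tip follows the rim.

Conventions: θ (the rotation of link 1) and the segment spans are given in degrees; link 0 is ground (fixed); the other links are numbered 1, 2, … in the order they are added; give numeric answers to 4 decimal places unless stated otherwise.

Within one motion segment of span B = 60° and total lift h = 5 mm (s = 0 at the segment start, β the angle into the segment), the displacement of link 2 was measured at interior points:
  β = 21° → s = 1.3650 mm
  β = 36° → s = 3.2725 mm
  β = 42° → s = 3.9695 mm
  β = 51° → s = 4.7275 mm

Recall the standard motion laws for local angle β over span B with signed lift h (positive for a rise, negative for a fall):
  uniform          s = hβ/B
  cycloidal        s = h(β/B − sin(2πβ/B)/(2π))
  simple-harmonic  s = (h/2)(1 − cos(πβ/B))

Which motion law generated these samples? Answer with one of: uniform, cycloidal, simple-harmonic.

candidates at β/B = r: uniform s = h·r (linear in β); cycloidal s = h·(r − sin(2πr)/(2π)); simple-harmonic s = (h/2)(1 − cos(πr))
β=21°: printed 1.3650 | uniform 1.7500, cycloidal 1.1062, simple-harmonic 1.3650
β=36°: printed 3.2725 | uniform 3.0000, cycloidal 3.4677, simple-harmonic 3.2725
β=42°: printed 3.9695 | uniform 3.5000, cycloidal 4.2568, simple-harmonic 3.9695
β=51°: printed 4.7275 | uniform 4.2500, cycloidal 4.8938, simple-harmonic 4.7275
only one law matches every sample → simple-harmonic

simple-harmonic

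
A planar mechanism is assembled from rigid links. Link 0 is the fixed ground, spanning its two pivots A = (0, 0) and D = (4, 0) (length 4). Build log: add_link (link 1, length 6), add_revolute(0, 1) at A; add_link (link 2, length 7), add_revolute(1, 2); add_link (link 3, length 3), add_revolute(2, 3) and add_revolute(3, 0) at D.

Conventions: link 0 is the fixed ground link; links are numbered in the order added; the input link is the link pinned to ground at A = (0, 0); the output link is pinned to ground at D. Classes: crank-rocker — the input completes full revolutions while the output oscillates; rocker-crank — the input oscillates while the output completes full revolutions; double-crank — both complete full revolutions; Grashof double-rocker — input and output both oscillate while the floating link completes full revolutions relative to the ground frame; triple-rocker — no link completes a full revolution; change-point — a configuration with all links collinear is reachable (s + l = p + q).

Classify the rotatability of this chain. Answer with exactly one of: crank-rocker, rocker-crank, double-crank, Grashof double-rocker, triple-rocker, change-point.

lengths: ground=4, input=6, coupler=7, output=3
sorted: s=3 (shortest), l=7 (longest), p+q=10
s + l = 10 vs p + q = 10
s + l = p + q → change-point (collinear configuration reachable)

change-point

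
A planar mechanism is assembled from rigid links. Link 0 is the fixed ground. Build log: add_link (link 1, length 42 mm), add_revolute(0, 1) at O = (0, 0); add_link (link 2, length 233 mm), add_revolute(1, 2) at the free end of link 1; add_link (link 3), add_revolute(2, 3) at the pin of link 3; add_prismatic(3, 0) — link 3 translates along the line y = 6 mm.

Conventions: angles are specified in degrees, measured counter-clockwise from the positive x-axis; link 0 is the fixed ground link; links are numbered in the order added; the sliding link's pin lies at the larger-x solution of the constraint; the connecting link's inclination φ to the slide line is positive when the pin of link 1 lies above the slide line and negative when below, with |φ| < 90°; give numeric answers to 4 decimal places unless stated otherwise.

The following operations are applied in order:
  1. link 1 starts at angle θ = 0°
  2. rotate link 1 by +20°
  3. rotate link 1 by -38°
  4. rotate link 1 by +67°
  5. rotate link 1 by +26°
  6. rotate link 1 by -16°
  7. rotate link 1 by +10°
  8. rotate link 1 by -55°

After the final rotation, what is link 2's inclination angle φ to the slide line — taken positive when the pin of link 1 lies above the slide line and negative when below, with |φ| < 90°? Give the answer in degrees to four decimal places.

geometry: r = 42 mm, L = 233 mm, e = 6 mm; θ starts at 0°
rotate link 1 by +20°: θ ← 0° +20° = 20°
rotate link 1 by -38°: θ ← 20° -38° = -18°
rotate link 1 by +67°: θ ← -18° +67° = 49°
rotate link 1 by +26°: θ ← 49° +26° = 75°
rotate link 1 by -16°: θ ← 75° -16° = 59°
rotate link 1 by +10°: θ ← 59° +10° = 69°
rotate link 1 by -55°: θ ← 69° -55° = 14°
h = r sin θ − e = 10.160720 − 6 = 4.160720
sin φ = h / L = 4.160720 / 233 = 0.01785717
φ = arcsin(0.01785717) = 1.023195°

1.0232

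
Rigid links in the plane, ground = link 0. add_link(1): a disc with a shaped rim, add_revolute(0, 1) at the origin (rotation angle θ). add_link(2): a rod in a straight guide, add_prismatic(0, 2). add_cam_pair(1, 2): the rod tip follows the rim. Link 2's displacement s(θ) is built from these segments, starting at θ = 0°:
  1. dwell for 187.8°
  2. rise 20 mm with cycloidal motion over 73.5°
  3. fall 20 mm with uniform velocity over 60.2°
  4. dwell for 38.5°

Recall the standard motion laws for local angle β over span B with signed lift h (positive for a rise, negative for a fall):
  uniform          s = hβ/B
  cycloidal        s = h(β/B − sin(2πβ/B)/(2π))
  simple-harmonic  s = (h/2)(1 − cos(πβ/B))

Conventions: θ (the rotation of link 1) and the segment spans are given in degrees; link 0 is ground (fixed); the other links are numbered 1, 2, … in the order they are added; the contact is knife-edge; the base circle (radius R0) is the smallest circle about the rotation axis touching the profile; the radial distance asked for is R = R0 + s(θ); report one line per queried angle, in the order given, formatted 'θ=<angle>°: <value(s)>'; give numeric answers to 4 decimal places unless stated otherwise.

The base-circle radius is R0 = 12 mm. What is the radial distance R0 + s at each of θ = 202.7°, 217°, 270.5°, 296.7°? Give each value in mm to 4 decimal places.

segment 1 (0° to 187.8°, dwell): s unchanged at 0.0000
θ = 202.7° falls in segment 2 (187.8° to 261.3°, cycloidal, h = 20): β = 202.7 − 187.8 = 14.9°, B = 73.5°; Δs = 20·(0.2027 − sin(2π·0.2027)/(2π)) = 1.0107; s = 0.0000 + 1.0107 = 1.0107
θ = 217° falls in segment 2 (187.8° to 261.3°, cycloidal, h = 20): β = 217 − 187.8 = 29.2°, B = 73.5°; Δs = 20·(0.3973 − sin(2π·0.3973)/(2π)) = 6.0308; s = 0.0000 + 6.0308 = 6.0308
segment 2 (187.8° to 261.3°, cycloidal, h = 20) is passed completely: s = 0.0000 + (20) = 20.0000
θ = 270.5° falls in segment 3 (261.3° to 321.5°, uniform, h = -20): β = 270.5 − 261.3 = 9.2°, B = 60.2°; Δs = -20·9.2/60.2 = -3.0565; s = 20.0000 − 3.0565 = 16.9435
θ = 296.7° falls in segment 3 (261.3° to 321.5°, uniform, h = -20): β = 296.7 − 261.3 = 35.4°, B = 60.2°; Δs = -20·35.4/60.2 = -11.7608; s = 20.0000 − 11.7608 = 8.2392
θ=202.7°: R = R0 + s = 12 + 1.0107 = 13.0107
θ=217°: R = R0 + s = 12 + 6.0308 = 18.0308
θ=270.5°: R = R0 + s = 12 + 16.9435 = 28.9435
θ=296.7°: R = R0 + s = 12 + 8.2392 = 20.2392

θ=202.7°: 13.0107
θ=217°: 18.0308
θ=270.5°: 28.9435
θ=296.7°: 20.2392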